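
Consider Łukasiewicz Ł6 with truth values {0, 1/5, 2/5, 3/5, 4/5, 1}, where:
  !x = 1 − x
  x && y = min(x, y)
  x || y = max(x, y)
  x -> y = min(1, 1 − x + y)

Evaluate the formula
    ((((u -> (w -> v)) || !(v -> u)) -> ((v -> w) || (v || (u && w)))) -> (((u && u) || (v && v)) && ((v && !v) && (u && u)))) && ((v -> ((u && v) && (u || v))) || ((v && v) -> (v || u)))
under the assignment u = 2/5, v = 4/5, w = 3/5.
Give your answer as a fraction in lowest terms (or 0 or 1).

w -> v = 3/5 -> 4/5 = 1
u -> (w -> v) = 2/5 -> 1 = 1
v -> u = 4/5 -> 2/5 = 3/5
!(v -> u) = !3/5 = 2/5
(u -> (w -> v)) || !(v -> u) = 1 || 2/5 = 1
v -> w = 4/5 -> 3/5 = 4/5
u && w = 2/5 && 3/5 = 2/5
v || (u && w) = 4/5 || 2/5 = 4/5
(v -> w) || (v || (u && w)) = 4/5 || 4/5 = 4/5
((u -> (w -> v)) || !(v -> u)) -> ((v -> w) || (v || (u && w))) = 1 -> 4/5 = 4/5
u && u = 2/5 && 2/5 = 2/5
v && v = 4/5 && 4/5 = 4/5
(u && u) || (v && v) = 2/5 || 4/5 = 4/5
!v = !4/5 = 1/5
v && !v = 4/5 && 1/5 = 1/5
u && u = 2/5 && 2/5 = 2/5
(v && !v) && (u && u) = 1/5 && 2/5 = 1/5
((u && u) || (v && v)) && ((v && !v) && (u && u)) = 4/5 && 1/5 = 1/5
(((u -> (w -> v)) || !(v -> u)) -> ((v -> w) || (v || (u && w)))) -> (((u && u) || (v && v)) && ((v && !v) && (u && u))) = 4/5 -> 1/5 = 2/5
u && v = 2/5 && 4/5 = 2/5
u || v = 2/5 || 4/5 = 4/5
(u && v) && (u || v) = 2/5 && 4/5 = 2/5
v -> ((u && v) && (u || v)) = 4/5 -> 2/5 = 3/5
v && v = 4/5 && 4/5 = 4/5
v || u = 4/5 || 2/5 = 4/5
(v && v) -> (v || u) = 4/5 -> 4/5 = 1
(v -> ((u && v) && (u || v))) || ((v && v) -> (v || u)) = 3/5 || 1 = 1
((((u -> (w -> v)) || !(v -> u)) -> ((v -> w) || (v || (u && w)))) -> (((u && u) || (v && v)) && ((v && !v) && (u && u)))) && ((v -> ((u && v) && (u || v))) || ((v && v) -> (v || u))) = 2/5 && 1 = 2/5

2/5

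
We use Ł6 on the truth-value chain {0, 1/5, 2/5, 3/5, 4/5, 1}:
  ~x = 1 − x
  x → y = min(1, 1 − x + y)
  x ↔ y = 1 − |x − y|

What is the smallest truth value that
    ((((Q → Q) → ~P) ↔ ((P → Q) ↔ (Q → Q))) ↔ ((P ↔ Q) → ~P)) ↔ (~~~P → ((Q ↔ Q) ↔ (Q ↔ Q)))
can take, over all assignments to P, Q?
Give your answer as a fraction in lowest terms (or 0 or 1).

3/5

Take P = 2/5, Q = 4/5:
Q → Q = 4/5 → 4/5 = 1
~P = ~2/5 = 3/5
(Q → Q) → ~P = 1 → 3/5 = 3/5
P → Q = 2/5 → 4/5 = 1
Q → Q = 4/5 → 4/5 = 1
(P → Q) ↔ (Q → Q) = 1 ↔ 1 = 1
((Q → Q) → ~P) ↔ ((P → Q) ↔ (Q → Q)) = 3/5 ↔ 1 = 3/5
P ↔ Q = 2/5 ↔ 4/5 = 3/5
~P = ~2/5 = 3/5
(P ↔ Q) → ~P = 3/5 → 3/5 = 1
(((Q → Q) → ~P) ↔ ((P → Q) ↔ (Q → Q))) ↔ ((P ↔ Q) → ~P) = 3/5 ↔ 1 = 3/5
~P = ~2/5 = 3/5
~~P = ~3/5 = 2/5
~~~P = ~2/5 = 3/5
Q ↔ Q = 4/5 ↔ 4/5 = 1
Q ↔ Q = 4/5 ↔ 4/5 = 1
(Q ↔ Q) ↔ (Q ↔ Q) = 1 ↔ 1 = 1
~~~P → ((Q ↔ Q) ↔ (Q ↔ Q)) = 3/5 → 1 = 1
((((Q → Q) → ~P) ↔ ((P → Q) ↔ (Q → Q))) ↔ ((P ↔ Q) → ~P)) ↔ (~~~P → ((Q ↔ Q) ↔ (Q ↔ Q))) = 3/5 ↔ 1 = 3/5
No assignment yields a value below 3/5, so this is the minimum.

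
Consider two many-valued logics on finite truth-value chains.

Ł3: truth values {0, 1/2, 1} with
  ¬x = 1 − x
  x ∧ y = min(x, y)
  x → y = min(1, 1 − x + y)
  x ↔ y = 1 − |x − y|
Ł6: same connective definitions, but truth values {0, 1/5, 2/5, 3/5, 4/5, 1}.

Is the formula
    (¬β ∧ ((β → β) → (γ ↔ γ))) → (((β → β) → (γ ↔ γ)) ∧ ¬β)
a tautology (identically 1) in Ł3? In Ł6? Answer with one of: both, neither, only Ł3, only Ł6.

In Ł3: every assignment gives 1 — tautology.
In Ł6: every assignment gives 1 — tautology.

both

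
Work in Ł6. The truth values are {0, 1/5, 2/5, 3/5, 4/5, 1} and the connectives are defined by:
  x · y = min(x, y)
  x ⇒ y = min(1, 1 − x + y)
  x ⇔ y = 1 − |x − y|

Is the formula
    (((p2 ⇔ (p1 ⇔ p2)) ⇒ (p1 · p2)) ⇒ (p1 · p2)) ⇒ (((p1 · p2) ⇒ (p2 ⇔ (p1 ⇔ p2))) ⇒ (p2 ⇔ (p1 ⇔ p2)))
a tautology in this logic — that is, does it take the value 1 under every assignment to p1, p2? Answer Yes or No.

At p1 = 4/5, p2 = 0, for instance:
p1 ⇔ p2 = 4/5 ⇔ 0 = 1/5
p2 ⇔ (p1 ⇔ p2) = 0 ⇔ 1/5 = 4/5
p1 · p2 = 4/5 · 0 = 0
(p2 ⇔ (p1 ⇔ p2)) ⇒ (p1 · p2) = 4/5 ⇒ 0 = 1/5
((p2 ⇔ (p1 ⇔ p2)) ⇒ (p1 · p2)) ⇒ (p1 · p2) = 1/5 ⇒ 0 = 4/5
(p1 · p2) ⇒ (p2 ⇔ (p1 ⇔ p2)) = 0 ⇒ 4/5 = 1
((p1 · p2) ⇒ (p2 ⇔ (p1 ⇔ p2))) ⇒ (p2 ⇔ (p1 ⇔ p2)) = 1 ⇒ 4/5 = 4/5
(((p2 ⇔ (p1 ⇔ p2)) ⇒ (p1 · p2)) ⇒ (p1 · p2)) ⇒ (((p1 · p2) ⇒ (p2 ⇔ (p1 ⇔ p2))) ⇒ (p2 ⇔ (p1 ⇔ p2))) = 4/5 ⇒ 4/5 = 1
and checking the remaining 35 assignments likewise gives ≥ 1 in every case.

Yes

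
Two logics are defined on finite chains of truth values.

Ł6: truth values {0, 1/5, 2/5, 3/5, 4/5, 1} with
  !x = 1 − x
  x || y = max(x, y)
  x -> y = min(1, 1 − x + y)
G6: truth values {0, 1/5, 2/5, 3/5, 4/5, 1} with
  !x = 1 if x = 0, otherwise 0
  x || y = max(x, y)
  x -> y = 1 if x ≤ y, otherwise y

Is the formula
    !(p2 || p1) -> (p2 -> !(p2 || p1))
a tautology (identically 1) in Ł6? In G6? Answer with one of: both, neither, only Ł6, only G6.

both

In Ł6: every assignment gives 1 — tautology.
In G6: every assignment gives 1 — tautology.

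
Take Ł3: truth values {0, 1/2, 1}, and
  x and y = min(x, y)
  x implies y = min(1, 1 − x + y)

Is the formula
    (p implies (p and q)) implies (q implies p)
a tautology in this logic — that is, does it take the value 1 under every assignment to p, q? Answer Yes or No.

Counterexample: take p = 0, q = 1/2.
p and q = 0 and 1/2 = 0
p implies (p and q) = 0 implies 0 = 1
q implies p = 1/2 implies 0 = 1/2
(p implies (p and q)) implies (q implies p) = 1 implies 1/2 = 1/2
This gives 1/2 ≠ 1.

No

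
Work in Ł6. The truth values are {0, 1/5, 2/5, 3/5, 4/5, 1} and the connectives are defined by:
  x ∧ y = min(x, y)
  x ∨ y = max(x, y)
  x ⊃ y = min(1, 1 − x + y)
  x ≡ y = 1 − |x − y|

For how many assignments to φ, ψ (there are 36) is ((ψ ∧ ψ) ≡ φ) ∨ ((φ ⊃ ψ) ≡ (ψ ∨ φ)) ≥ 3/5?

32

value 1: 13 assignments (counts)
value 4/5: 14 assignments (counts)
value 3/5: 5 assignments (counts)
value 2/5: 2 assignments
value 1/5: 1 assignment
value 0: 1 assignment
So 32 of the 36 assignments meet the threshold.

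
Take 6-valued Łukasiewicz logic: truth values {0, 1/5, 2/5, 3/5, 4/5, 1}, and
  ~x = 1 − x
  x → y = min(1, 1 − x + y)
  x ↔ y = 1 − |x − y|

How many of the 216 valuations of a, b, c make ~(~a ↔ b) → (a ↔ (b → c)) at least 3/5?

189

value 1: 156 assignments (counts)
value 4/5: 21 assignments (counts)
value 3/5: 12 assignments (counts)
value 2/5: 14 assignments
value 1/5: 6 assignments
value 0: 7 assignments
So 189 of the 216 assignments meet the threshold.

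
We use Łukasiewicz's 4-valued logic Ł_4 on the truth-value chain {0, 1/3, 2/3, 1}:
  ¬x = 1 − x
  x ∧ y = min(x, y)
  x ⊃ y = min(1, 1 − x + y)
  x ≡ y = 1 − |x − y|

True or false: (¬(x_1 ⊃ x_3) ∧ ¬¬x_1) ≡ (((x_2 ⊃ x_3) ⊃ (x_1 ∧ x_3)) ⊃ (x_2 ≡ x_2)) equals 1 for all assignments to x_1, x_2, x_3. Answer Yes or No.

No

Counterexample: take x_1 = 0, x_2 = 0, x_3 = 0.
x_1 ⊃ x_3 = 0 ⊃ 0 = 1
¬(x_1 ⊃ x_3) = ¬1 = 0
¬x_1 = ¬0 = 1
¬¬x_1 = ¬1 = 0
¬(x_1 ⊃ x_3) ∧ ¬¬x_1 = 0 ∧ 0 = 0
x_2 ⊃ x_3 = 0 ⊃ 0 = 1
x_1 ∧ x_3 = 0 ∧ 0 = 0
(x_2 ⊃ x_3) ⊃ (x_1 ∧ x_3) = 1 ⊃ 0 = 0
x_2 ≡ x_2 = 0 ≡ 0 = 1
((x_2 ⊃ x_3) ⊃ (x_1 ∧ x_3)) ⊃ (x_2 ≡ x_2) = 0 ⊃ 1 = 1
(¬(x_1 ⊃ x_3) ∧ ¬¬x_1) ≡ (((x_2 ⊃ x_3) ⊃ (x_1 ∧ x_3)) ⊃ (x_2 ≡ x_2)) = 0 ≡ 1 = 0
This gives 0 ≠ 1.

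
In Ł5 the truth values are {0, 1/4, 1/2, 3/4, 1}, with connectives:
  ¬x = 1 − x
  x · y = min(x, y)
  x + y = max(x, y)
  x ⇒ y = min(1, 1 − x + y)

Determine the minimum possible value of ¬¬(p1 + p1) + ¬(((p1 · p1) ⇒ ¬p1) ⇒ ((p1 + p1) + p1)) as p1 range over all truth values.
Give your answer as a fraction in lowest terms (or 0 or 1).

Take p1 = 1/2:
p1 + p1 = 1/2 + 1/2 = 1/2
¬(p1 + p1) = ¬1/2 = 1/2
¬¬(p1 + p1) = ¬1/2 = 1/2
p1 · p1 = 1/2 · 1/2 = 1/2
¬p1 = ¬1/2 = 1/2
(p1 · p1) ⇒ ¬p1 = 1/2 ⇒ 1/2 = 1
p1 + p1 = 1/2 + 1/2 = 1/2
(p1 + p1) + p1 = 1/2 + 1/2 = 1/2
((p1 · p1) ⇒ ¬p1) ⇒ ((p1 + p1) + p1) = 1 ⇒ 1/2 = 1/2
¬(((p1 · p1) ⇒ ¬p1) ⇒ ((p1 + p1) + p1)) = ¬1/2 = 1/2
¬¬(p1 + p1) + ¬(((p1 · p1) ⇒ ¬p1) ⇒ ((p1 + p1) + p1)) = 1/2 + 1/2 = 1/2
No assignment yields a value below 1/2, so this is the minimum.

1/2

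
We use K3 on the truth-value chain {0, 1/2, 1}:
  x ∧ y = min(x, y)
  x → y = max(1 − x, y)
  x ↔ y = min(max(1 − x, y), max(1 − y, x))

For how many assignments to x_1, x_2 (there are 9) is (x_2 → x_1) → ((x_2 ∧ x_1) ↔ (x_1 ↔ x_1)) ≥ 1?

x_1 = 0, x_2 = 0 ↦ 0  <
x_1 = 0, x_2 = 1/2 ↦ 1/2  <
x_1 = 0, x_2 = 1 ↦ 1  ≥
x_1 = 1/2, x_2 = 0 ↦ 1/2  <
x_1 = 1/2, x_2 = 1/2 ↦ 1/2  <
x_1 = 1/2, x_2 = 1 ↦ 1/2  <
x_1 = 1, x_2 = 0 ↦ 0  <
x_1 = 1, x_2 = 1/2 ↦ 1/2  <
x_1 = 1, x_2 = 1 ↦ 1  ≥
So 2 of the 9 assignments meet the threshold.

2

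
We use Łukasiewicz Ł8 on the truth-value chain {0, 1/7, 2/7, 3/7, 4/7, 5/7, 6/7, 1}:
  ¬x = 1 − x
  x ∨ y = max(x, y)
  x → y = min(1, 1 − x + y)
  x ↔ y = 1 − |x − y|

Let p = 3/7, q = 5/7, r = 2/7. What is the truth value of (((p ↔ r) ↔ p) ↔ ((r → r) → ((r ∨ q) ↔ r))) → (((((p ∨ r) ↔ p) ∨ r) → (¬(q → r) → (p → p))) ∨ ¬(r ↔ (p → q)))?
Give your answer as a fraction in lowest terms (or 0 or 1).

p ↔ r = 3/7 ↔ 2/7 = 6/7
(p ↔ r) ↔ p = 6/7 ↔ 3/7 = 4/7
r → r = 2/7 → 2/7 = 1
r ∨ q = 2/7 ∨ 5/7 = 5/7
(r ∨ q) ↔ r = 5/7 ↔ 2/7 = 4/7
(r → r) → ((r ∨ q) ↔ r) = 1 → 4/7 = 4/7
((p ↔ r) ↔ p) ↔ ((r → r) → ((r ∨ q) ↔ r)) = 4/7 ↔ 4/7 = 1
p ∨ r = 3/7 ∨ 2/7 = 3/7
(p ∨ r) ↔ p = 3/7 ↔ 3/7 = 1
((p ∨ r) ↔ p) ∨ r = 1 ∨ 2/7 = 1
q → r = 5/7 → 2/7 = 4/7
¬(q → r) = ¬4/7 = 3/7
p → p = 3/7 → 3/7 = 1
¬(q → r) → (p → p) = 3/7 → 1 = 1
(((p ∨ r) ↔ p) ∨ r) → (¬(q → r) → (p → p)) = 1 → 1 = 1
p → q = 3/7 → 5/7 = 1
r ↔ (p → q) = 2/7 ↔ 1 = 2/7
¬(r ↔ (p → q)) = ¬2/7 = 5/7
((((p ∨ r) ↔ p) ∨ r) → (¬(q → r) → (p → p))) ∨ ¬(r ↔ (p → q)) = 1 ∨ 5/7 = 1
(((p ↔ r) ↔ p) ↔ ((r → r) → ((r ∨ q) ↔ r))) → (((((p ∨ r) ↔ p) ∨ r) → (¬(q → r) → (p → p))) ∨ ¬(r ↔ (p → q))) = 1 → 1 = 1

1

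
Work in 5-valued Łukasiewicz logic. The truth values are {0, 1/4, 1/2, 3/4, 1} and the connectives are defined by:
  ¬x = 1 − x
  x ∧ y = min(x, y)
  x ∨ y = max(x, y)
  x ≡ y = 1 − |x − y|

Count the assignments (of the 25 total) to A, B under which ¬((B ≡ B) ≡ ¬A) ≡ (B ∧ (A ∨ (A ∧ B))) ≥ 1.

15

value 1: 15 assignments (counts)
value 3/4: 4 assignments
value 1/2: 3 assignments
value 1/4: 2 assignments
value 0: 1 assignment
So 15 of the 25 assignments meet the threshold.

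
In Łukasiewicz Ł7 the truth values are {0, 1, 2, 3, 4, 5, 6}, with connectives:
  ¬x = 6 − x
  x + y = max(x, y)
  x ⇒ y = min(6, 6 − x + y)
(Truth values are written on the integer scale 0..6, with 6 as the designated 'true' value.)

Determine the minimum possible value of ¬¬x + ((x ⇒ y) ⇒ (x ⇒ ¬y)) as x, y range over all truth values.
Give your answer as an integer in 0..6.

3

Take x = 3, y = 6:
¬x = ¬3 = 3
¬¬x = ¬3 = 3
x ⇒ y = 3 ⇒ 6 = 6
¬y = ¬6 = 0
x ⇒ ¬y = 3 ⇒ 0 = 3
(x ⇒ y) ⇒ (x ⇒ ¬y) = 6 ⇒ 3 = 3
¬¬x + ((x ⇒ y) ⇒ (x ⇒ ¬y)) = 3 + 3 = 3
No assignment yields a value below 3, so this is the minimum.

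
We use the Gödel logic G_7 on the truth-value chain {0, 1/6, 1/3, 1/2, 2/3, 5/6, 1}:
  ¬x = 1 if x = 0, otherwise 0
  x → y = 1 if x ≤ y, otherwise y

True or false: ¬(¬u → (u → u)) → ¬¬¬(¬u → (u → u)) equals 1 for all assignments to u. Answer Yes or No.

u = 0 ↦ 1
u = 1/6 ↦ 1
u = 1/3 ↦ 1
u = 1/2 ↦ 1
u = 2/3 ↦ 1
u = 5/6 ↦ 1
u = 1 ↦ 1
Every assignment gives a value ≥ 1.

Yes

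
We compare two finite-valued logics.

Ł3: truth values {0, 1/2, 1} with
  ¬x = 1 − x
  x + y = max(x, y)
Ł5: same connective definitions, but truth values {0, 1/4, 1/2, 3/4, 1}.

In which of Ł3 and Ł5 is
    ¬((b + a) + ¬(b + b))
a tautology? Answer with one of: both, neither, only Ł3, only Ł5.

neither

In Ł3: at a = 0, b = 0 the value is 0 — not a tautology.
In Ł5: at a = 0, b = 0 the value is 0 — not a tautology.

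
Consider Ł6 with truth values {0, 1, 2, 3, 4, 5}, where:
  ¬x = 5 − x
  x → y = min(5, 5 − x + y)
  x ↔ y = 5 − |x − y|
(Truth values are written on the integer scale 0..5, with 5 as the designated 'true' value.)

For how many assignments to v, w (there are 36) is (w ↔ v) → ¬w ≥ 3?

value 5: 17 assignments (counts)
value 4: 7 assignments (counts)
value 3: 5 assignments (counts)
value 2: 4 assignments
value 1: 2 assignments
value 0: 1 assignment
So 29 of the 36 assignments meet the threshold.

29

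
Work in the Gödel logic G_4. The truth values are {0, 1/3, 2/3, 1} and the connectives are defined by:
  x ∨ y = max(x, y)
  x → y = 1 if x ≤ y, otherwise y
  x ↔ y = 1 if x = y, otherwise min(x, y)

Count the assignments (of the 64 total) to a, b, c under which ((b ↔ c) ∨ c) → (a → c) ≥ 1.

value 1: 58 assignments (counts)
value 2/3: 1 assignment
value 1/3: 2 assignments
value 0: 3 assignments
So 58 of the 64 assignments meet the threshold.

58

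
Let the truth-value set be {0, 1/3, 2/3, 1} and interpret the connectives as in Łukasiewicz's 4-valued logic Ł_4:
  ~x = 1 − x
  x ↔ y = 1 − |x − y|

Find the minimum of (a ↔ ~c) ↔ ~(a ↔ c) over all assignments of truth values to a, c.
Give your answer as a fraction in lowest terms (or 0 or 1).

Take a = 1/3, c = 1/3:
~c = ~1/3 = 2/3
a ↔ ~c = 1/3 ↔ 2/3 = 2/3
a ↔ c = 1/3 ↔ 1/3 = 1
~(a ↔ c) = ~1 = 0
(a ↔ ~c) ↔ ~(a ↔ c) = 2/3 ↔ 0 = 1/3
No assignment yields a value below 1/3, so this is the minimum.

1/3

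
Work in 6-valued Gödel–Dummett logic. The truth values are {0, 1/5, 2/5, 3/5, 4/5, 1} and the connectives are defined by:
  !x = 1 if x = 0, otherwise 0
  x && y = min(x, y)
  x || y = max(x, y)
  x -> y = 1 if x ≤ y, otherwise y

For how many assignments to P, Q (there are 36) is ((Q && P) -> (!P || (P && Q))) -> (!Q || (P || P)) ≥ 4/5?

value 1: 11 assignments (counts)
value 4/5: 5 assignments (counts)
value 3/5: 5 assignments
value 2/5: 5 assignments
value 1/5: 5 assignments
value 0: 5 assignments
So 16 of the 36 assignments meet the threshold.

16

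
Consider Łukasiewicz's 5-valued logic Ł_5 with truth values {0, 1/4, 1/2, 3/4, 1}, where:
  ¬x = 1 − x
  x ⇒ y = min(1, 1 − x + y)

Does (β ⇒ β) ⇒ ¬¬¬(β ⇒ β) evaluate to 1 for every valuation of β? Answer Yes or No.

No

Counterexample: take β = 0.
β ⇒ β = 0 ⇒ 0 = 1
¬(β ⇒ β) = ¬1 = 0
¬¬(β ⇒ β) = ¬0 = 1
¬¬¬(β ⇒ β) = ¬1 = 0
(β ⇒ β) ⇒ ¬¬¬(β ⇒ β) = 1 ⇒ 0 = 0
This gives 0 ≠ 1.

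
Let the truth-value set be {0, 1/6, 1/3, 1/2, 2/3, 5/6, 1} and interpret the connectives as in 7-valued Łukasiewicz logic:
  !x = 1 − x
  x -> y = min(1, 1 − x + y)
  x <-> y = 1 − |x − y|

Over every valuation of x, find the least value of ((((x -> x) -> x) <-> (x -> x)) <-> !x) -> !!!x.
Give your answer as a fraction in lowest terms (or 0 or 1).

1/2

Take x = 1/2:
x -> x = 1/2 -> 1/2 = 1
(x -> x) -> x = 1 -> 1/2 = 1/2
x -> x = 1/2 -> 1/2 = 1
((x -> x) -> x) <-> (x -> x) = 1/2 <-> 1 = 1/2
!x = !1/2 = 1/2
(((x -> x) -> x) <-> (x -> x)) <-> !x = 1/2 <-> 1/2 = 1
!x = !1/2 = 1/2
!!x = !1/2 = 1/2
!!!x = !1/2 = 1/2
((((x -> x) -> x) <-> (x -> x)) <-> !x) -> !!!x = 1 -> 1/2 = 1/2
No assignment yields a value below 1/2, so this is the minimum.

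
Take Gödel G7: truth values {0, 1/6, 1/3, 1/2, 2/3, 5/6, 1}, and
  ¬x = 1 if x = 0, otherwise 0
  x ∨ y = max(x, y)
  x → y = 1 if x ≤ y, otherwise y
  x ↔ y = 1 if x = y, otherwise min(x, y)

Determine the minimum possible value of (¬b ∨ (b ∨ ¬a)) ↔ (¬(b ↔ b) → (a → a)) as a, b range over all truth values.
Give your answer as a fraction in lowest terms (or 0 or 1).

Take a = 1/6, b = 1/6:
¬b = ¬1/6 = 0
¬a = ¬1/6 = 0
b ∨ ¬a = 1/6 ∨ 0 = 1/6
¬b ∨ (b ∨ ¬a) = 0 ∨ 1/6 = 1/6
b ↔ b = 1/6 ↔ 1/6 = 1
¬(b ↔ b) = ¬1 = 0
a → a = 1/6 → 1/6 = 1
¬(b ↔ b) → (a → a) = 0 → 1 = 1
(¬b ∨ (b ∨ ¬a)) ↔ (¬(b ↔ b) → (a → a)) = 1/6 ↔ 1 = 1/6
No assignment yields a value below 1/6, so this is the minimum.

1/6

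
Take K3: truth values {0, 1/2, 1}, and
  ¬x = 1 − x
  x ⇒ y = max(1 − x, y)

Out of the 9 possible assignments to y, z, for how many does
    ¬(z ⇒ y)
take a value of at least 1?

1

y = 0, z = 0 ↦ 0  <
y = 0, z = 1/2 ↦ 1/2  <
y = 0, z = 1 ↦ 1  ≥
y = 1/2, z = 0 ↦ 0  <
y = 1/2, z = 1/2 ↦ 1/2  <
y = 1/2, z = 1 ↦ 1/2  <
y = 1, z = 0 ↦ 0  <
y = 1, z = 1/2 ↦ 0  <
y = 1, z = 1 ↦ 0  <
So 1 of the 9 assignments meets the threshold.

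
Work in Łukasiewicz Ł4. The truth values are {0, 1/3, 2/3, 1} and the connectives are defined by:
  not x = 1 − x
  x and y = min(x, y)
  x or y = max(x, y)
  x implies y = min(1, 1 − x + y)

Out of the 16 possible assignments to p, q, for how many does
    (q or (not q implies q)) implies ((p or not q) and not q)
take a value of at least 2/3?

p = 0, q = 0 ↦ 1  ≥
p = 0, q = 1/3 ↦ 1  ≥
p = 0, q = 2/3 ↦ 1/3  <
p = 0, q = 1 ↦ 0  <
p = 1/3, q = 0 ↦ 1  ≥
p = 1/3, q = 1/3 ↦ 1  ≥
p = 1/3, q = 2/3 ↦ 1/3  <
p = 1/3, q = 1 ↦ 0  <
p = 2/3, q = 0 ↦ 1  ≥
p = 2/3, q = 1/3 ↦ 1  ≥
p = 2/3, q = 2/3 ↦ 1/3  <
p = 2/3, q = 1 ↦ 0  <
p = 1, q = 0 ↦ 1  ≥
p = 1, q = 1/3 ↦ 1  ≥
p = 1, q = 2/3 ↦ 1/3  <
p = 1, q = 1 ↦ 0  <
So 8 of the 16 assignments meet the threshold.

8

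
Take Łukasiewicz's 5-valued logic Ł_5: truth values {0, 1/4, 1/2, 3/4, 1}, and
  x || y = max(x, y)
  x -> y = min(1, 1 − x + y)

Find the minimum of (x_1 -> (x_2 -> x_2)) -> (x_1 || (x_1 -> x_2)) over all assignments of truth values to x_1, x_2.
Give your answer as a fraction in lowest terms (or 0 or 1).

1/2

Take x_1 = 1/2, x_2 = 0:
x_2 -> x_2 = 0 -> 0 = 1
x_1 -> (x_2 -> x_2) = 1/2 -> 1 = 1
x_1 -> x_2 = 1/2 -> 0 = 1/2
x_1 || (x_1 -> x_2) = 1/2 || 1/2 = 1/2
(x_1 -> (x_2 -> x_2)) -> (x_1 || (x_1 -> x_2)) = 1 -> 1/2 = 1/2
No assignment yields a value below 1/2, so this is the minimum.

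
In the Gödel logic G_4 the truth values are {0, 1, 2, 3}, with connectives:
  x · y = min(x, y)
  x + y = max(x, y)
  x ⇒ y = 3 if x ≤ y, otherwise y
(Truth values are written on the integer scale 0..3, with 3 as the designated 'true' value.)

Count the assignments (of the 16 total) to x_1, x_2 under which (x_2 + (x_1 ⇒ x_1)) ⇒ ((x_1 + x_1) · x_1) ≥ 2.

x_1 = 0, x_2 = 0 ↦ 0  <
x_1 = 0, x_2 = 1 ↦ 0  <
x_1 = 0, x_2 = 2 ↦ 0  <
x_1 = 0, x_2 = 3 ↦ 0  <
x_1 = 1, x_2 = 0 ↦ 1  <
x_1 = 1, x_2 = 1 ↦ 1  <
x_1 = 1, x_2 = 2 ↦ 1  <
x_1 = 1, x_2 = 3 ↦ 1  <
x_1 = 2, x_2 = 0 ↦ 2  ≥
x_1 = 2, x_2 = 1 ↦ 2  ≥
x_1 = 2, x_2 = 2 ↦ 2  ≥
x_1 = 2, x_2 = 3 ↦ 2  ≥
x_1 = 3, x_2 = 0 ↦ 3  ≥
x_1 = 3, x_2 = 1 ↦ 3  ≥
x_1 = 3, x_2 = 2 ↦ 3  ≥
x_1 = 3, x_2 = 3 ↦ 3  ≥
So 8 of the 16 assignments meet the threshold.

8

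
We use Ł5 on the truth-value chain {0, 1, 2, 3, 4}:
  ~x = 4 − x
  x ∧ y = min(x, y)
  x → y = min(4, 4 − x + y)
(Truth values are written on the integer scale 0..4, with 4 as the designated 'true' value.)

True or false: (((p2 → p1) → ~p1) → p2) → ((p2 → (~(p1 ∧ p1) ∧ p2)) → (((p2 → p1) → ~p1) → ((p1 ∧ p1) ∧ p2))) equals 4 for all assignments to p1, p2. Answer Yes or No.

Counterexample: take p1 = 0, p2 = 1.
p2 → p1 = 1 → 0 = 3
~p1 = ~0 = 4
(p2 → p1) → ~p1 = 3 → 4 = 4
((p2 → p1) → ~p1) → p2 = 4 → 1 = 1
p1 ∧ p1 = 0 ∧ 0 = 0
~(p1 ∧ p1) = ~0 = 4
~(p1 ∧ p1) ∧ p2 = 4 ∧ 1 = 1
p2 → (~(p1 ∧ p1) ∧ p2) = 1 → 1 = 4
p2 → p1 = 1 → 0 = 3
~p1 = ~0 = 4
(p2 → p1) → ~p1 = 3 → 4 = 4
p1 ∧ p1 = 0 ∧ 0 = 0
(p1 ∧ p1) ∧ p2 = 0 ∧ 1 = 0
((p2 → p1) → ~p1) → ((p1 ∧ p1) ∧ p2) = 4 → 0 = 0
(p2 → (~(p1 ∧ p1) ∧ p2)) → (((p2 → p1) → ~p1) → ((p1 ∧ p1) ∧ p2)) = 4 → 0 = 0
(((p2 → p1) → ~p1) → p2) → ((p2 → (~(p1 ∧ p1) ∧ p2)) → (((p2 → p1) → ~p1) → ((p1 ∧ p1) ∧ p2))) = 1 → 0 = 3
This gives 3 ≠ 4.

No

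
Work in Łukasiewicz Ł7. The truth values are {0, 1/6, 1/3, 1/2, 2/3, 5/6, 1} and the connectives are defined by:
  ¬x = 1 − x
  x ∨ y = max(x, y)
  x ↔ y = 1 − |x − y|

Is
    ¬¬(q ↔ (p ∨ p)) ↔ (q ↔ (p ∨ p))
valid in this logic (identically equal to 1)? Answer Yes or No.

At p = 2/3, q = 1/3, for instance:
p ∨ p = 2/3 ∨ 2/3 = 2/3
q ↔ (p ∨ p) = 1/3 ↔ 2/3 = 2/3
¬(q ↔ (p ∨ p)) = ¬2/3 = 1/3
¬¬(q ↔ (p ∨ p)) = ¬1/3 = 2/3
¬¬(q ↔ (p ∨ p)) ↔ (q ↔ (p ∨ p)) = 2/3 ↔ 2/3 = 1
and checking the remaining 48 assignments likewise gives ≥ 1 in every case.

Yes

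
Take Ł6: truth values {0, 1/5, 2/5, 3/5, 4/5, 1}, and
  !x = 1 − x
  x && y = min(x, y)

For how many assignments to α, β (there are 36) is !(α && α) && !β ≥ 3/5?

9

value 1: 1 assignment (counts)
value 4/5: 3 assignments (counts)
value 3/5: 5 assignments (counts)
value 2/5: 7 assignments
value 1/5: 9 assignments
value 0: 11 assignments
So 9 of the 36 assignments meet the threshold.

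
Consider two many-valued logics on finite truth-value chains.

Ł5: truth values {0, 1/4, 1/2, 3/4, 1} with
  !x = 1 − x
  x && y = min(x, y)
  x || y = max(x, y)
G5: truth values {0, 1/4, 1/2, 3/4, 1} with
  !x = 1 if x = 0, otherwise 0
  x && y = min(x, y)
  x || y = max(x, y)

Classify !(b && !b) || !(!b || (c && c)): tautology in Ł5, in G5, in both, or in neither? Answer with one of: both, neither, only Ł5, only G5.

In Ł5: at b = 1/4, c = 0 the value is 3/4 — not a tautology.
In G5: every assignment gives 1 — tautology.

only G5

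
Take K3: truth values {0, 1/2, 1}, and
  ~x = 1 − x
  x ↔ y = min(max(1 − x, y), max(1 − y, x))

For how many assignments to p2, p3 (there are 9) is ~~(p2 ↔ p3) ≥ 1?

p2 = 0, p3 = 0 ↦ 1  ≥
p2 = 0, p3 = 1/2 ↦ 1/2  <
p2 = 0, p3 = 1 ↦ 0  <
p2 = 1/2, p3 = 0 ↦ 1/2  <
p2 = 1/2, p3 = 1/2 ↦ 1/2  <
p2 = 1/2, p3 = 1 ↦ 1/2  <
p2 = 1, p3 = 0 ↦ 0  <
p2 = 1, p3 = 1/2 ↦ 1/2  <
p2 = 1, p3 = 1 ↦ 1  ≥
So 2 of the 9 assignments meet the threshold.

2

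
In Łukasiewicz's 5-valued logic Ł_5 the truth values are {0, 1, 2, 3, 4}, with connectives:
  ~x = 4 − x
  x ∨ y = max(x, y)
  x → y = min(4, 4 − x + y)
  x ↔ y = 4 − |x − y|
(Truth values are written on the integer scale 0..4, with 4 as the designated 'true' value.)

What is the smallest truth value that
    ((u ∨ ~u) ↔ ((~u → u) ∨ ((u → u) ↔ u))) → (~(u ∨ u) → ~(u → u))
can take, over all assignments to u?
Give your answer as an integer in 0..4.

2

Take u = 1:
~u = ~1 = 3
u ∨ ~u = 1 ∨ 3 = 3
~u = ~1 = 3
~u → u = 3 → 1 = 2
u → u = 1 → 1 = 4
(u → u) ↔ u = 4 ↔ 1 = 1
(~u → u) ∨ ((u → u) ↔ u) = 2 ∨ 1 = 2
(u ∨ ~u) ↔ ((~u → u) ∨ ((u → u) ↔ u)) = 3 ↔ 2 = 3
u ∨ u = 1 ∨ 1 = 1
~(u ∨ u) = ~1 = 3
u → u = 1 → 1 = 4
~(u → u) = ~4 = 0
~(u ∨ u) → ~(u → u) = 3 → 0 = 1
((u ∨ ~u) ↔ ((~u → u) ∨ ((u → u) ↔ u))) → (~(u ∨ u) → ~(u → u)) = 3 → 1 = 2
No assignment yields a value below 2, so this is the minimum.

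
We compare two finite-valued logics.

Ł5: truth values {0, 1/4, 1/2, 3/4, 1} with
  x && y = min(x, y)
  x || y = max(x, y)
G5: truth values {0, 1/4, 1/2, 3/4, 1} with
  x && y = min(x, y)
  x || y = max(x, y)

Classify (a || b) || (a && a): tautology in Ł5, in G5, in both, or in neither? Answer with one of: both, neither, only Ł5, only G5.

In Ł5: at a = 0, b = 0 the value is 0 — not a tautology.
In G5: at a = 0, b = 0 the value is 0 — not a tautology.

neither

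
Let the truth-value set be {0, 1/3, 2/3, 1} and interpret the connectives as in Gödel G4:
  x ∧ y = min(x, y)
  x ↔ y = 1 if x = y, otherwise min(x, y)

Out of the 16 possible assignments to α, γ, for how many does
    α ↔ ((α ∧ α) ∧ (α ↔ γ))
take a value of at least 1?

10

α = 0, γ = 0 ↦ 1  ≥
α = 0, γ = 1/3 ↦ 1  ≥
α = 0, γ = 2/3 ↦ 1  ≥
α = 0, γ = 1 ↦ 1  ≥
α = 1/3, γ = 0 ↦ 0  <
α = 1/3, γ = 1/3 ↦ 1  ≥
α = 1/3, γ = 2/3 ↦ 1  ≥
α = 1/3, γ = 1 ↦ 1  ≥
α = 2/3, γ = 0 ↦ 0  <
α = 2/3, γ = 1/3 ↦ 1/3  <
α = 2/3, γ = 2/3 ↦ 1  ≥
α = 2/3, γ = 1 ↦ 1  ≥
α = 1, γ = 0 ↦ 0  <
α = 1, γ = 1/3 ↦ 1/3  <
α = 1, γ = 2/3 ↦ 2/3  <
α = 1, γ = 1 ↦ 1  ≥
So 10 of the 16 assignments meet the threshold.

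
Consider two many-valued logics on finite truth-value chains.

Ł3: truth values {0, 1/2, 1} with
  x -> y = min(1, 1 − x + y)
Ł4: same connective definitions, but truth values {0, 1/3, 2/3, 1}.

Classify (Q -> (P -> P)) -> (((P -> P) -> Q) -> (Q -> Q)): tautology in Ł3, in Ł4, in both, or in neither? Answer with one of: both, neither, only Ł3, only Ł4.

both

In Ł3: every assignment gives 1 — tautology.
In Ł4: every assignment gives 1 — tautology.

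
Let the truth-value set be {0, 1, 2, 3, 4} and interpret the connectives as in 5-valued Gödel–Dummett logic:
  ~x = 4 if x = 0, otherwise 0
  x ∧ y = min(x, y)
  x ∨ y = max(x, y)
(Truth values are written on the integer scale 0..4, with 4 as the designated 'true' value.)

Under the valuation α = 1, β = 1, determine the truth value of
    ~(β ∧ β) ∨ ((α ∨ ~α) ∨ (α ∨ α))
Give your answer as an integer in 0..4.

β ∧ β = 1 ∧ 1 = 1
~(β ∧ β) = ~1 = 0
~α = ~1 = 0
α ∨ ~α = 1 ∨ 0 = 1
α ∨ α = 1 ∨ 1 = 1
(α ∨ ~α) ∨ (α ∨ α) = 1 ∨ 1 = 1
~(β ∧ β) ∨ ((α ∨ ~α) ∨ (α ∨ α)) = 0 ∨ 1 = 1

1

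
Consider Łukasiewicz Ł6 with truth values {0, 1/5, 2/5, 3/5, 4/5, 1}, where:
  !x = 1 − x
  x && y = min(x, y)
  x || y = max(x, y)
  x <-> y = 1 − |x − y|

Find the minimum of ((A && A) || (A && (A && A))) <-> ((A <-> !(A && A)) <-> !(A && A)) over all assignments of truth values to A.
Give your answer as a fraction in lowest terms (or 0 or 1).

3/5

Take A = 1/5:
A && A = 1/5 && 1/5 = 1/5
A && A = 1/5 && 1/5 = 1/5
A && (A && A) = 1/5 && 1/5 = 1/5
(A && A) || (A && (A && A)) = 1/5 || 1/5 = 1/5
A && A = 1/5 && 1/5 = 1/5
!(A && A) = !1/5 = 4/5
A <-> !(A && A) = 1/5 <-> 4/5 = 2/5
A && A = 1/5 && 1/5 = 1/5
!(A && A) = !1/5 = 4/5
(A <-> !(A && A)) <-> !(A && A) = 2/5 <-> 4/5 = 3/5
((A && A) || (A && (A && A))) <-> ((A <-> !(A && A)) <-> !(A && A)) = 1/5 <-> 3/5 = 3/5
No assignment yields a value below 3/5, so this is the minimum.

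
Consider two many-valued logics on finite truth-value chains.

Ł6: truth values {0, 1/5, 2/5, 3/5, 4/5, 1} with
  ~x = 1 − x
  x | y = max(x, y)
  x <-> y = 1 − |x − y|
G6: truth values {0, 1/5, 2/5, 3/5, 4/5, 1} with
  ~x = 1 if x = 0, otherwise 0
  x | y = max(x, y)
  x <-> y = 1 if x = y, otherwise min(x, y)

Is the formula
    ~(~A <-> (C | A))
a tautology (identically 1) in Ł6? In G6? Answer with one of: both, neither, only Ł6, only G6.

neither

In Ł6: at A = 0, C = 1/5 the value is 4/5 — not a tautology.
In G6: at A = 0, C = 1/5 the value is 0 — not a tautology.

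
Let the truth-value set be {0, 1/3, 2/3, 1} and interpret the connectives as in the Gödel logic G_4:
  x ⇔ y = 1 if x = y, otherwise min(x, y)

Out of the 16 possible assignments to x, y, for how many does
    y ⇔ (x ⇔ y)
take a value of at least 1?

7

x = 0, y = 0 ↦ 0  <
x = 0, y = 1/3 ↦ 0  <
x = 0, y = 2/3 ↦ 0  <
x = 0, y = 1 ↦ 0  <
x = 1/3, y = 0 ↦ 1  ≥
x = 1/3, y = 1/3 ↦ 1/3  <
x = 1/3, y = 2/3 ↦ 1/3  <
x = 1/3, y = 1 ↦ 1/3  <
x = 2/3, y = 0 ↦ 1  ≥
x = 2/3, y = 1/3 ↦ 1  ≥
x = 2/3, y = 2/3 ↦ 2/3  <
x = 2/3, y = 1 ↦ 2/3  <
x = 1, y = 0 ↦ 1  ≥
x = 1, y = 1/3 ↦ 1  ≥
x = 1, y = 2/3 ↦ 1  ≥
x = 1, y = 1 ↦ 1  ≥
So 7 of the 16 assignments meet the threshold.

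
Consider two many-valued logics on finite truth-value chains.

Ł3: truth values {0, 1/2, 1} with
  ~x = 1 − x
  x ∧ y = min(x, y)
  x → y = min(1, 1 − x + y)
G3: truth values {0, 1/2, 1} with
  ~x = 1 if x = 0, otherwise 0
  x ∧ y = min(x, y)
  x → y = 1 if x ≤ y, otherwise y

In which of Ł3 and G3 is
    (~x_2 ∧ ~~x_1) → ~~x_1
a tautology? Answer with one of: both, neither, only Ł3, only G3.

In Ł3: every assignment gives 1 — tautology.
In G3: every assignment gives 1 — tautology.

both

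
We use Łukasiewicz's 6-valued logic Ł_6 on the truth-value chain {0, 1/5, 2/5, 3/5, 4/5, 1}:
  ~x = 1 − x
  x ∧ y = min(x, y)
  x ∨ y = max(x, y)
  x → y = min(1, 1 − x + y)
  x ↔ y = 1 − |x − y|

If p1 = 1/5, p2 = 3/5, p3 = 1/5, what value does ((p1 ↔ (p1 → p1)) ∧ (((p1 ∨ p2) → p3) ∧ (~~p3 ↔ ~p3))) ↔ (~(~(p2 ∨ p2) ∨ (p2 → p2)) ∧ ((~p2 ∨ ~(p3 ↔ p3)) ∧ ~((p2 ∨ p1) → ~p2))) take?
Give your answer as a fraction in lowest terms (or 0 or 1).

4/5

p1 → p1 = 1/5 → 1/5 = 1
p1 ↔ (p1 → p1) = 1/5 ↔ 1 = 1/5
p1 ∨ p2 = 1/5 ∨ 3/5 = 3/5
(p1 ∨ p2) → p3 = 3/5 → 1/5 = 3/5
~p3 = ~1/5 = 4/5
~~p3 = ~4/5 = 1/5
~p3 = ~1/5 = 4/5
~~p3 ↔ ~p3 = 1/5 ↔ 4/5 = 2/5
((p1 ∨ p2) → p3) ∧ (~~p3 ↔ ~p3) = 3/5 ∧ 2/5 = 2/5
(p1 ↔ (p1 → p1)) ∧ (((p1 ∨ p2) → p3) ∧ (~~p3 ↔ ~p3)) = 1/5 ∧ 2/5 = 1/5
p2 ∨ p2 = 3/5 ∨ 3/5 = 3/5
~(p2 ∨ p2) = ~3/5 = 2/5
p2 → p2 = 3/5 → 3/5 = 1
~(p2 ∨ p2) ∨ (p2 → p2) = 2/5 ∨ 1 = 1
~(~(p2 ∨ p2) ∨ (p2 → p2)) = ~1 = 0
~p2 = ~3/5 = 2/5
p3 ↔ p3 = 1/5 ↔ 1/5 = 1
~(p3 ↔ p3) = ~1 = 0
~p2 ∨ ~(p3 ↔ p3) = 2/5 ∨ 0 = 2/5
p2 ∨ p1 = 3/5 ∨ 1/5 = 3/5
~p2 = ~3/5 = 2/5
(p2 ∨ p1) → ~p2 = 3/5 → 2/5 = 4/5
~((p2 ∨ p1) → ~p2) = ~4/5 = 1/5
(~p2 ∨ ~(p3 ↔ p3)) ∧ ~((p2 ∨ p1) → ~p2) = 2/5 ∧ 1/5 = 1/5
~(~(p2 ∨ p2) ∨ (p2 → p2)) ∧ ((~p2 ∨ ~(p3 ↔ p3)) ∧ ~((p2 ∨ p1) → ~p2)) = 0 ∧ 1/5 = 0
((p1 ↔ (p1 → p1)) ∧ (((p1 ∨ p2) → p3) ∧ (~~p3 ↔ ~p3))) ↔ (~(~(p2 ∨ p2) ∨ (p2 → p2)) ∧ ((~p2 ∨ ~(p3 ↔ p3)) ∧ ~((p2 ∨ p1) → ~p2))) = 1/5 ↔ 0 = 4/5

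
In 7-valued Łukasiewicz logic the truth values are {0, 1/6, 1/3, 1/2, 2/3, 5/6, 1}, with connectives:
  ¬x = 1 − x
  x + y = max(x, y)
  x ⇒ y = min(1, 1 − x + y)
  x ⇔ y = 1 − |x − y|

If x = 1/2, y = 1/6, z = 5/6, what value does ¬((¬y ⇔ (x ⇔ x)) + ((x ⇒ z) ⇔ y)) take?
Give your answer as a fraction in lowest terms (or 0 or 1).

1/6

¬y = ¬1/6 = 5/6
x ⇔ x = 1/2 ⇔ 1/2 = 1
¬y ⇔ (x ⇔ x) = 5/6 ⇔ 1 = 5/6
x ⇒ z = 1/2 ⇒ 5/6 = 1
(x ⇒ z) ⇔ y = 1 ⇔ 1/6 = 1/6
(¬y ⇔ (x ⇔ x)) + ((x ⇒ z) ⇔ y) = 5/6 + 1/6 = 5/6
¬((¬y ⇔ (x ⇔ x)) + ((x ⇒ z) ⇔ y)) = ¬5/6 = 1/6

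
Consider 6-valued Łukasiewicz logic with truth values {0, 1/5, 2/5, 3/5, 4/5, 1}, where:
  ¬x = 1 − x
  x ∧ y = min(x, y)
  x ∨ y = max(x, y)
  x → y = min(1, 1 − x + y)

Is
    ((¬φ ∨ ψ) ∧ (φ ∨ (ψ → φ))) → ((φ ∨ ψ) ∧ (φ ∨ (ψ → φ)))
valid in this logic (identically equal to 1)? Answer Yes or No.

Counterexample: take φ = 0, ψ = 0.
¬φ = ¬0 = 1
¬φ ∨ ψ = 1 ∨ 0 = 1
ψ → φ = 0 → 0 = 1
φ ∨ (ψ → φ) = 0 ∨ 1 = 1
(¬φ ∨ ψ) ∧ (φ ∨ (ψ → φ)) = 1 ∧ 1 = 1
φ ∨ ψ = 0 ∨ 0 = 0
ψ → φ = 0 → 0 = 1
φ ∨ (ψ → φ) = 0 ∨ 1 = 1
(φ ∨ ψ) ∧ (φ ∨ (ψ → φ)) = 0 ∧ 1 = 0
((¬φ ∨ ψ) ∧ (φ ∨ (ψ → φ))) → ((φ ∨ ψ) ∧ (φ ∨ (ψ → φ))) = 1 → 0 = 0
This gives 0 ≠ 1.

No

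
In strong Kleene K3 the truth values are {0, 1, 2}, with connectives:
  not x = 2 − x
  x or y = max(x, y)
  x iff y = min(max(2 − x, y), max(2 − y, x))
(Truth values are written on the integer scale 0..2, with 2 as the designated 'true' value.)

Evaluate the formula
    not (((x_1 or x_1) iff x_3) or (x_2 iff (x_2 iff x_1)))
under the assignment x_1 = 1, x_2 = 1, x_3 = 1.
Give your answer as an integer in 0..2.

1

x_1 or x_1 = 1 or 1 = 1
(x_1 or x_1) iff x_3 = 1 iff 1 = 1
x_2 iff x_1 = 1 iff 1 = 1
x_2 iff (x_2 iff x_1) = 1 iff 1 = 1
((x_1 or x_1) iff x_3) or (x_2 iff (x_2 iff x_1)) = 1 or 1 = 1
not (((x_1 or x_1) iff x_3) or (x_2 iff (x_2 iff x_1))) = not 1 = 1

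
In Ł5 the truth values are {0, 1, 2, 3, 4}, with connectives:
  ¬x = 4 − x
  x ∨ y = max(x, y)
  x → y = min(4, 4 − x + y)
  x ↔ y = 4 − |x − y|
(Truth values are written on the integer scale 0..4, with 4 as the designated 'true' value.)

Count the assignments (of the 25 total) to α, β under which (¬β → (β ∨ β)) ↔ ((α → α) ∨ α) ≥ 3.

value 4: 15 assignments (counts)
value 2: 5 assignments
value 0: 5 assignments
So 15 of the 25 assignments meet the threshold.

15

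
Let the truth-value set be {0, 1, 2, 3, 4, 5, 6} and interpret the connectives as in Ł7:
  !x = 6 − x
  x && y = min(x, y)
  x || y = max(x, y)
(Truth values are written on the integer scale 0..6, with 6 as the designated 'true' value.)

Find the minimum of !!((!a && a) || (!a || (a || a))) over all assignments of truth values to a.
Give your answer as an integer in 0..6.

Take a = 3:
!a = !3 = 3
!a && a = 3 && 3 = 3
!a = !3 = 3
a || a = 3 || 3 = 3
!a || (a || a) = 3 || 3 = 3
(!a && a) || (!a || (a || a)) = 3 || 3 = 3
!((!a && a) || (!a || (a || a))) = !3 = 3
!!((!a && a) || (!a || (a || a))) = !3 = 3
No assignment yields a value below 3, so this is the minimum.

3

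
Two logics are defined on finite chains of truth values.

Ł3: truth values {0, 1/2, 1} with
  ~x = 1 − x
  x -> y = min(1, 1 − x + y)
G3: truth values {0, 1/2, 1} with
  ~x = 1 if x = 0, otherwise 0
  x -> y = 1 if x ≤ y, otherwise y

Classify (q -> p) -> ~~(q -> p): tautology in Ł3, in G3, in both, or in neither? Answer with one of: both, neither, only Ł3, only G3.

both

In Ł3: every assignment gives 1 — tautology.
In G3: every assignment gives 1 — tautology.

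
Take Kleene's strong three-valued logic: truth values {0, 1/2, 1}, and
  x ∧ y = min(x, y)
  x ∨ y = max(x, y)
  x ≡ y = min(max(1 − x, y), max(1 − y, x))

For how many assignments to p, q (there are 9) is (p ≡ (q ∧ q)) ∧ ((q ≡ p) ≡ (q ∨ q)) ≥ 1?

1

p = 0, q = 0 ↦ 0  <
p = 0, q = 1/2 ↦ 1/2  <
p = 0, q = 1 ↦ 0  <
p = 1/2, q = 0 ↦ 1/2  <
p = 1/2, q = 1/2 ↦ 1/2  <
p = 1/2, q = 1 ↦ 1/2  <
p = 1, q = 0 ↦ 0  <
p = 1, q = 1/2 ↦ 1/2  <
p = 1, q = 1 ↦ 1  ≥
So 1 of the 9 assignments meets the threshold.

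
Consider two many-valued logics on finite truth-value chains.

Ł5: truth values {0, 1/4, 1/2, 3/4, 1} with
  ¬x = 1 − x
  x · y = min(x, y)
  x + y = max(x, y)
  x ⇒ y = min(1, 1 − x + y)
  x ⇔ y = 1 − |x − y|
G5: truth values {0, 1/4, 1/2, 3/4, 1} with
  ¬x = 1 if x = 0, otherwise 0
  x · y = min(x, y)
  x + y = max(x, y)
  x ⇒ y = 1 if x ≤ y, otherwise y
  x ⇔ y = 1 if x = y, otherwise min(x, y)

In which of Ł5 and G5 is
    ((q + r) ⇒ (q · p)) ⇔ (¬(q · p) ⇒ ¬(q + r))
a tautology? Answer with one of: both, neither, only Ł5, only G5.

only Ł5

In Ł5: every assignment gives 1 — tautology.
In G5: at p = 1/4, q = 1/4, r = 1/2 the value is 1/4 — not a tautology.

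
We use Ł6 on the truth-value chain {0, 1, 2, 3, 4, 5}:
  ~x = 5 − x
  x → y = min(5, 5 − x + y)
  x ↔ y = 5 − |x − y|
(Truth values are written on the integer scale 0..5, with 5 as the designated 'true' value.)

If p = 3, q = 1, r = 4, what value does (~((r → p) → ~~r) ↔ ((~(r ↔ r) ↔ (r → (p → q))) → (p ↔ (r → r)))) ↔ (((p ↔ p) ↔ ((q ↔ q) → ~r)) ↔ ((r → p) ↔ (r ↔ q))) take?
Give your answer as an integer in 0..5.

2

r → p = 4 → 3 = 4
~r = ~4 = 1
~~r = ~1 = 4
(r → p) → ~~r = 4 → 4 = 5
~((r → p) → ~~r) = ~5 = 0
r ↔ r = 4 ↔ 4 = 5
~(r ↔ r) = ~5 = 0
p → q = 3 → 1 = 3
r → (p → q) = 4 → 3 = 4
~(r ↔ r) ↔ (r → (p → q)) = 0 ↔ 4 = 1
r → r = 4 → 4 = 5
p ↔ (r → r) = 3 ↔ 5 = 3
(~(r ↔ r) ↔ (r → (p → q))) → (p ↔ (r → r)) = 1 → 3 = 5
~((r → p) → ~~r) ↔ ((~(r ↔ r) ↔ (r → (p → q))) → (p ↔ (r → r))) = 0 ↔ 5 = 0
p ↔ p = 3 ↔ 3 = 5
q ↔ q = 1 ↔ 1 = 5
~r = ~4 = 1
(q ↔ q) → ~r = 5 → 1 = 1
(p ↔ p) ↔ ((q ↔ q) → ~r) = 5 ↔ 1 = 1
r → p = 4 → 3 = 4
r ↔ q = 4 ↔ 1 = 2
(r → p) ↔ (r ↔ q) = 4 ↔ 2 = 3
((p ↔ p) ↔ ((q ↔ q) → ~r)) ↔ ((r → p) ↔ (r ↔ q)) = 1 ↔ 3 = 3
(~((r → p) → ~~r) ↔ ((~(r ↔ r) ↔ (r → (p → q))) → (p ↔ (r → r)))) ↔ (((p ↔ p) ↔ ((q ↔ q) → ~r)) ↔ ((r → p) ↔ (r ↔ q))) = 0 ↔ 3 = 2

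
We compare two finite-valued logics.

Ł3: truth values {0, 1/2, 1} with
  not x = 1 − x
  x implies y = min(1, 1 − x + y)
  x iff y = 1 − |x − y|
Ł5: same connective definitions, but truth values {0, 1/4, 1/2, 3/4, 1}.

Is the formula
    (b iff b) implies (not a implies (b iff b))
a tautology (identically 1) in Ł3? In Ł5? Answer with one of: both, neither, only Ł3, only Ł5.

In Ł3: every assignment gives 1 — tautology.
In Ł5: every assignment gives 1 — tautology.

both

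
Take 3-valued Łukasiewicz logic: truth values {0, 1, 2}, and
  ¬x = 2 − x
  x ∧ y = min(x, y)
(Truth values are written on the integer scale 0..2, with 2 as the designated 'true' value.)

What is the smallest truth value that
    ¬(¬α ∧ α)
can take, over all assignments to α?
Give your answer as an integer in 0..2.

Take α = 1:
¬α = ¬1 = 1
¬α ∧ α = 1 ∧ 1 = 1
¬(¬α ∧ α) = ¬1 = 1
No assignment yields a value below 1, so this is the minimum.

1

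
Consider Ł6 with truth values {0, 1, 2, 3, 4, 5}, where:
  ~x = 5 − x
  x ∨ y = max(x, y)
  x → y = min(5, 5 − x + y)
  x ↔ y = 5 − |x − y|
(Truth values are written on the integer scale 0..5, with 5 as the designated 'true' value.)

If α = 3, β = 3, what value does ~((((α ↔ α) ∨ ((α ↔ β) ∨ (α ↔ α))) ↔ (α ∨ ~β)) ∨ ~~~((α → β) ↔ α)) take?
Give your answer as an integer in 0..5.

2

α ↔ α = 3 ↔ 3 = 5
α ↔ β = 3 ↔ 3 = 5
α ↔ α = 3 ↔ 3 = 5
(α ↔ β) ∨ (α ↔ α) = 5 ∨ 5 = 5
(α ↔ α) ∨ ((α ↔ β) ∨ (α ↔ α)) = 5 ∨ 5 = 5
~β = ~3 = 2
α ∨ ~β = 3 ∨ 2 = 3
((α ↔ α) ∨ ((α ↔ β) ∨ (α ↔ α))) ↔ (α ∨ ~β) = 5 ↔ 3 = 3
α → β = 3 → 3 = 5
(α → β) ↔ α = 5 ↔ 3 = 3
~((α → β) ↔ α) = ~3 = 2
~~((α → β) ↔ α) = ~2 = 3
~~~((α → β) ↔ α) = ~3 = 2
(((α ↔ α) ∨ ((α ↔ β) ∨ (α ↔ α))) ↔ (α ∨ ~β)) ∨ ~~~((α → β) ↔ α) = 3 ∨ 2 = 3
~((((α ↔ α) ∨ ((α ↔ β) ∨ (α ↔ α))) ↔ (α ∨ ~β)) ∨ ~~~((α → β) ↔ α)) = ~3 = 2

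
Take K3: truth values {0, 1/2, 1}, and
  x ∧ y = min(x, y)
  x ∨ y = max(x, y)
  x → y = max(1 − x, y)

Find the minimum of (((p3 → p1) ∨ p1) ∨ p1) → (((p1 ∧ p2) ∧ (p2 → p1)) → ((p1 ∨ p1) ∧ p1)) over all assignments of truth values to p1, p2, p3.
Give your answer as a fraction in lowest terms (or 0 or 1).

1/2

Take p1 = 1/2, p2 = 1/2, p3 = 0:
p3 → p1 = 0 → 1/2 = 1
(p3 → p1) ∨ p1 = 1 ∨ 1/2 = 1
((p3 → p1) ∨ p1) ∨ p1 = 1 ∨ 1/2 = 1
p1 ∧ p2 = 1/2 ∧ 1/2 = 1/2
p2 → p1 = 1/2 → 1/2 = 1/2
(p1 ∧ p2) ∧ (p2 → p1) = 1/2 ∧ 1/2 = 1/2
p1 ∨ p1 = 1/2 ∨ 1/2 = 1/2
(p1 ∨ p1) ∧ p1 = 1/2 ∧ 1/2 = 1/2
((p1 ∧ p2) ∧ (p2 → p1)) → ((p1 ∨ p1) ∧ p1) = 1/2 → 1/2 = 1/2
(((p3 → p1) ∨ p1) ∨ p1) → (((p1 ∧ p2) ∧ (p2 → p1)) → ((p1 ∨ p1) ∧ p1)) = 1 → 1/2 = 1/2
No assignment yields a value below 1/2, so this is the minimum.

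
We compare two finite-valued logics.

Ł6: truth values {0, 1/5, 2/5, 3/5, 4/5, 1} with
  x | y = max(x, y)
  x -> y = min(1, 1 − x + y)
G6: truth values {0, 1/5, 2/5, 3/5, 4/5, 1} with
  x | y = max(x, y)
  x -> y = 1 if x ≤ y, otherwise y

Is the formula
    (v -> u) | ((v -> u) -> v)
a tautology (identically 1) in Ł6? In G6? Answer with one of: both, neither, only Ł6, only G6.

In Ł6: at u = 0, v = 1/5 the value is 4/5 — not a tautology.
In G6: every assignment gives 1 — tautology.

only G6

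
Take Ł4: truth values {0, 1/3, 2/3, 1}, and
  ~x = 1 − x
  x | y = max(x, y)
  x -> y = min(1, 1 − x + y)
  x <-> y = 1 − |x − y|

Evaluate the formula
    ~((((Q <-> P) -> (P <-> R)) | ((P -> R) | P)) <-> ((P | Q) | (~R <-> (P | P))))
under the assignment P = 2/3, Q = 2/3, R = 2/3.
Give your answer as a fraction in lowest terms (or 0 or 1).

Q <-> P = 2/3 <-> 2/3 = 1
P <-> R = 2/3 <-> 2/3 = 1
(Q <-> P) -> (P <-> R) = 1 -> 1 = 1
P -> R = 2/3 -> 2/3 = 1
(P -> R) | P = 1 | 2/3 = 1
((Q <-> P) -> (P <-> R)) | ((P -> R) | P) = 1 | 1 = 1
P | Q = 2/3 | 2/3 = 2/3
~R = ~2/3 = 1/3
P | P = 2/3 | 2/3 = 2/3
~R <-> (P | P) = 1/3 <-> 2/3 = 2/3
(P | Q) | (~R <-> (P | P)) = 2/3 | 2/3 = 2/3
(((Q <-> P) -> (P <-> R)) | ((P -> R) | P)) <-> ((P | Q) | (~R <-> (P | P))) = 1 <-> 2/3 = 2/3
~((((Q <-> P) -> (P <-> R)) | ((P -> R) | P)) <-> ((P | Q) | (~R <-> (P | P)))) = ~2/3 = 1/3

1/3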